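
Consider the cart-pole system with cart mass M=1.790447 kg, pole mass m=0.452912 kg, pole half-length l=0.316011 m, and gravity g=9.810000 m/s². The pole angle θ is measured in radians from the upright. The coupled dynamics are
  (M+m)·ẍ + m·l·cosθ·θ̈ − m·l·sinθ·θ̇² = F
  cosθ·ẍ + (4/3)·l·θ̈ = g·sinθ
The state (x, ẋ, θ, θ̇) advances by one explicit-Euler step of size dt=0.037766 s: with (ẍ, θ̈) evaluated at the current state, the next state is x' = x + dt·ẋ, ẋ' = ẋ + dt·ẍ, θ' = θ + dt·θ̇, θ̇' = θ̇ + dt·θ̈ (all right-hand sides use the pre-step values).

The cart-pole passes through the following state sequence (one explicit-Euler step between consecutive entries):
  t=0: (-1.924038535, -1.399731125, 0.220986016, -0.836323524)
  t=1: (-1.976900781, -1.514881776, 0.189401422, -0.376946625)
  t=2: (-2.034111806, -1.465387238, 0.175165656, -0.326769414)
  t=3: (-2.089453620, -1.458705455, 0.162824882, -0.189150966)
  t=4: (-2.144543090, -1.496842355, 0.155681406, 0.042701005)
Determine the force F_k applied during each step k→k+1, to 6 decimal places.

step 0→1:
  ẍ = (ẋ'−ẋ)/dt = (-1.514881776−-1.399731125)/0.037766 = -3.049056
  θ̈ = (θ̇'−θ̇)/dt = (-0.376946625−-0.836323524)/0.037766 = 12.163769
  sinθ=0.219192, cosθ=0.975682
  F = (M+m)·ẍ + m·l·cosθ·θ̈ − m·l·sinθ·θ̇² = -6.840127 + 1.698605 − 0.021943 = -5.163465
step 1→2:
  ẍ = (ẋ'−ẋ)/dt = (-1.465387238−-1.514881776)/0.037766 = 1.310558
  θ̈ = (θ̇'−θ̇)/dt = (-0.326769414−-0.376946625)/0.037766 = 1.328635
  sinθ=0.188271, cosθ=0.982117
  F = (M+m)·ẍ + m·l·cosθ·θ̈ − m·l·sinθ·θ̇² = 2.940052 + 0.186760 − 0.003829 = 3.122984
step 2→3:
  ẍ = (ẋ'−ẋ)/dt = (-1.458705455−-1.465387238)/0.037766 = 0.176926
  θ̈ = (θ̇'−θ̇)/dt = (-0.189150966−-0.326769414)/0.037766 = 3.643977
  sinθ=0.174271, cosθ=0.984698
  F = (M+m)·ẍ + m·l·cosθ·θ̈ − m·l·sinθ·θ̇² = 0.396908 + 0.513564 − 0.002663 = 0.907809
step 3→4:
  ẍ = (ẋ'−ẋ)/dt = (-1.496842355−-1.458705455)/0.037766 = -1.009821
  θ̈ = (θ̇'−θ̇)/dt = (0.042701005−-0.189150966)/0.037766 = 6.139172
  sinθ=0.162106, cosθ=0.986773
  F = (M+m)·ẍ + m·l·cosθ·θ̈ − m·l·sinθ·θ̇² = -2.265391 + 0.867048 − 0.000830 = -1.399173

F_0 = -5.163465 N
F_1 = 3.122984 N
F_2 = 0.907809 N
F_3 = -1.399173 N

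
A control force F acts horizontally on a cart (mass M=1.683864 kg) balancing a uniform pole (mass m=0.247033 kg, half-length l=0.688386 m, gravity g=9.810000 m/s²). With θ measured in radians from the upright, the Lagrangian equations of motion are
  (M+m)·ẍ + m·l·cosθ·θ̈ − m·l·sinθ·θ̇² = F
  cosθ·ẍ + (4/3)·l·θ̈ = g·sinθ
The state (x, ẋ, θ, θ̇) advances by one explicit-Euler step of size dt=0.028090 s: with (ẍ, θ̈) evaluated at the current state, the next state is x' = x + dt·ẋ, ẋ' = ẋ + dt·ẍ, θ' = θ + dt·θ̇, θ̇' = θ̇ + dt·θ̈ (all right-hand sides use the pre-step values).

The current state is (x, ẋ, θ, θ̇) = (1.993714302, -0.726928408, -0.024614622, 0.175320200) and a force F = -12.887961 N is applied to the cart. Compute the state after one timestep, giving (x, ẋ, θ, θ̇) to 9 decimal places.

(1.973294883, -0.933586553, -0.019689878, 0.393017849)

sinθ=-0.024612136, cosθ=0.999697075
temp = (F + m·l·θ̇²·sinθ)/(M+m) = (-12.887961 + -0.000128647)/1.930897 = -6.674664494
θ̈ = (g·sinθ − cosθ·temp)/(l·(4/3 − m·cos²θ/(M+m))) = 7.750005302
ẍ = temp − m·l·θ̈·cosθ/(M+m) = -7.357000541
Euler: x'=1.993714302+0.028090·-0.726928408=1.973294883, ẋ'=-0.726928408+0.028090·-7.357000541=-0.933586553
       θ'=-0.024614622+0.028090·0.175320200=-0.019689878, θ̇'=0.175320200+0.028090·7.750005302=0.393017849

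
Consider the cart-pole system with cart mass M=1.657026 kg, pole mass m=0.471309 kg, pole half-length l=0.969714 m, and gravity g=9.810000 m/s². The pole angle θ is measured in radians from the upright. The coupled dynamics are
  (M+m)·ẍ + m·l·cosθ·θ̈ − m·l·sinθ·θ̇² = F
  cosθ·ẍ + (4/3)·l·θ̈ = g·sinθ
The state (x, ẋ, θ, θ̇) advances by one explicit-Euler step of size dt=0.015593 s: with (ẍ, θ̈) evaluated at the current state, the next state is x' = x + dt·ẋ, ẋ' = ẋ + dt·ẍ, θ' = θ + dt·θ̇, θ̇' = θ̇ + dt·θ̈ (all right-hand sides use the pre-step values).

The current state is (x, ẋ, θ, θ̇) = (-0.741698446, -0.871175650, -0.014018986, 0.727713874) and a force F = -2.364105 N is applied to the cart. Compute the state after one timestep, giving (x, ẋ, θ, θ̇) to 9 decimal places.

(-0.755282688, -0.891547507, -0.002671744, 0.741809895)

sinθ=-0.014018527, cosθ=0.999901736
temp = (F + m·l·θ̇²·sinθ)/(M+m) = (-2.364105 + -0.003392916)/2.128335 = -1.112370898
θ̈ = (g·sinθ − cosθ·temp)/(l·(4/3 − m·cos²θ/(M+m))) = 0.903996722
ẍ = temp − m·l·θ̈·cosθ/(M+m) = -1.306474498
Euler: x'=-0.741698446+0.015593·-0.871175650=-0.755282688, ẋ'=-0.871175650+0.015593·-1.306474498=-0.891547507
       θ'=-0.014018986+0.015593·0.727713874=-0.002671744, θ̇'=0.727713874+0.015593·0.903996722=0.741809895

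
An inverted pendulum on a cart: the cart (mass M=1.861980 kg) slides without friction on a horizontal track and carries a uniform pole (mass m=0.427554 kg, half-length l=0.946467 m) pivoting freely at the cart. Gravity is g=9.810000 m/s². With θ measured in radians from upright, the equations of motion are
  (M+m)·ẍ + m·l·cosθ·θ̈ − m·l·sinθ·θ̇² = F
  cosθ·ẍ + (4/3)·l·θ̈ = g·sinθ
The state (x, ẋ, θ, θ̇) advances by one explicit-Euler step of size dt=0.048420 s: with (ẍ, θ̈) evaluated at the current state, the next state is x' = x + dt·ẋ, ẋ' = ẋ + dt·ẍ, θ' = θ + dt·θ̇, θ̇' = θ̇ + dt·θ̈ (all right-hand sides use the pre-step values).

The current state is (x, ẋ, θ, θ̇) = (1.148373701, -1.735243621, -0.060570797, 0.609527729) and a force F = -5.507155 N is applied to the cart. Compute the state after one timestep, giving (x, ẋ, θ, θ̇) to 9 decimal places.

(1.064353205, -1.866151259, -0.031057464, 0.690286505)

sinθ=-0.060533767, cosθ=0.998166150
temp = (F + m·l·θ̇²·sinθ)/(M+m) = (-5.507155 + -0.009100832)/2.289534 = -2.409335625
θ̈ = (g·sinθ − cosθ·temp)/(l·(4/3 − m·cos²θ/(M+m))) = 1.667880537
ẍ = temp − m·l·θ̈·cosθ/(M+m) = -2.703586073
Euler: x'=1.148373701+0.048420·-1.735243621=1.064353205, ẋ'=-1.735243621+0.048420·-2.703586073=-1.866151259
       θ'=-0.060570797+0.048420·0.609527729=-0.031057464, θ̇'=0.609527729+0.048420·1.667880537=0.690286505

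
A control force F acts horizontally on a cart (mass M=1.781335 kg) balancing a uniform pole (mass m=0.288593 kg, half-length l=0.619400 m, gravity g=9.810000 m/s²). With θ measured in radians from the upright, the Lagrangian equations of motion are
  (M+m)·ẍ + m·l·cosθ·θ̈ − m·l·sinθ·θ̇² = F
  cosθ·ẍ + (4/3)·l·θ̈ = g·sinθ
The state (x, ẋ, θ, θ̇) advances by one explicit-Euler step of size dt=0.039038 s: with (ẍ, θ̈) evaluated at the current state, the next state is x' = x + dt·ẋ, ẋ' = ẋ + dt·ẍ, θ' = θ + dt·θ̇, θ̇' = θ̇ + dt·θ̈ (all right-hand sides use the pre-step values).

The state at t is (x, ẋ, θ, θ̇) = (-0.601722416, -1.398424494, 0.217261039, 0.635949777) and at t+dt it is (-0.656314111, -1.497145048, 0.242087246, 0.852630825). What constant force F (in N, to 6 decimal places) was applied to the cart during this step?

ẍ = (ẋ'−ẋ)/dt = (-1.497145048−-1.398424494)/0.039038 = -2.528832
θ̈ = (θ̇'−θ̇)/dt = (0.852630825−0.635949777)/0.039038 = 5.550516
sinθ=0.215556, cosθ=0.976492
F = (M+m)·ẍ + m·l·cosθ·θ̈ − m·l·sinθ·θ̇² = -5.234501 + 0.968855 − 0.015583 = -4.281229

F = -4.281229 N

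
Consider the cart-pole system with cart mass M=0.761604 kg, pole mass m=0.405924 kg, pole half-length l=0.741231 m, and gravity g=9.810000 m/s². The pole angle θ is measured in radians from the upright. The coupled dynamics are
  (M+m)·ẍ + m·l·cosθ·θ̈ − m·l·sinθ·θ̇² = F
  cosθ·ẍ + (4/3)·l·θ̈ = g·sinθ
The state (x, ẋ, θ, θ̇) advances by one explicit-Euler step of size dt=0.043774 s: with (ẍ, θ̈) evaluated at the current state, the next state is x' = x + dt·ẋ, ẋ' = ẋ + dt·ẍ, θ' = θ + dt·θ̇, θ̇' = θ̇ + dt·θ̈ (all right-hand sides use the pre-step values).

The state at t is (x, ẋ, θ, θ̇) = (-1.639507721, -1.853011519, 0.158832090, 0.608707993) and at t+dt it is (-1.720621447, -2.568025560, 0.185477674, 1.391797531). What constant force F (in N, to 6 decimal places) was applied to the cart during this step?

F = -13.773425 N

ẍ = (ẋ'−ẋ)/dt = (-2.568025560−-1.853011519)/0.043774 = -16.334218
θ̈ = (θ̇'−θ̇)/dt = (1.391797531−0.608707993)/0.043774 = 17.889376
sinθ=0.158165, cosθ=0.987413
F = (M+m)·ẍ + m·l·cosθ·θ̈ − m·l·sinθ·θ̇² = -19.070656 + 5.314864 − 0.017633 = -13.773425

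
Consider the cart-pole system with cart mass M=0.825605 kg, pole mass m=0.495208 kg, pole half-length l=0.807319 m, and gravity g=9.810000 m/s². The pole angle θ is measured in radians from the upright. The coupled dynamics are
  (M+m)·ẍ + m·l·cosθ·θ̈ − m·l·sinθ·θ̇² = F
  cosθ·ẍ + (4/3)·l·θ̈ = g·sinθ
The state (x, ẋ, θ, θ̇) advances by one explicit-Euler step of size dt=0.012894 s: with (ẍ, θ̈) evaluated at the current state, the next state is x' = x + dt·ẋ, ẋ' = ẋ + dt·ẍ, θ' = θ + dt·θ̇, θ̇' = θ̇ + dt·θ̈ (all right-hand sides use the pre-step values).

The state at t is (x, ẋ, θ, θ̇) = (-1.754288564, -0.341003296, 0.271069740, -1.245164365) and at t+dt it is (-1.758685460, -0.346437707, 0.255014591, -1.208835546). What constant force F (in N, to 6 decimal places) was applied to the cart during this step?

ẍ = (ẋ'−ẋ)/dt = (-0.346437707−-0.341003296)/0.012894 = -0.421468
θ̈ = (θ̇'−θ̇)/dt = (-1.208835546−-1.245164365)/0.012894 = 2.817498
sinθ=0.267762, cosθ=0.963485
F = (M+m)·ẍ + m·l·cosθ·θ̈ − m·l·sinθ·θ̇² = -0.556681 + 1.085279 − 0.165972 = 0.362626

F = 0.362626 N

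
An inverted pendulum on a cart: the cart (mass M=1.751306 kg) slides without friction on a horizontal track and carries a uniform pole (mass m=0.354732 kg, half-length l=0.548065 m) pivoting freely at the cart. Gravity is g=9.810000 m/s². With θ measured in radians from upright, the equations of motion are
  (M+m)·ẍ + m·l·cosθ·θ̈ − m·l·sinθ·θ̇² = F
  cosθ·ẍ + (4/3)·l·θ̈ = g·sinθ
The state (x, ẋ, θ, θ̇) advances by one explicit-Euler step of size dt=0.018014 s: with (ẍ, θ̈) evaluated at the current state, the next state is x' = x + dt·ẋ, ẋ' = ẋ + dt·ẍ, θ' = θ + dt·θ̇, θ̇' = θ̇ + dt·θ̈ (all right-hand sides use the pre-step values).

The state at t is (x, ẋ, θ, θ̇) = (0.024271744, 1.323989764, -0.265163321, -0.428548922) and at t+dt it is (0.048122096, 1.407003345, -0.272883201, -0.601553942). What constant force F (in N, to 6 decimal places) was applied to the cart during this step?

F = 7.912673 N

ẍ = (ẋ'−ẋ)/dt = (1.407003345−1.323989764)/0.018014 = 4.608281
θ̈ = (θ̇'−θ̇)/dt = (-0.601553942−-0.428548922)/0.018014 = -9.603920
sinθ=-0.262067, cosθ=0.965050
F = (M+m)·ẍ + m·l·cosθ·θ̈ − m·l·sinθ·θ̇² = 9.705216 + -1.801900 − -0.009357 = 7.912673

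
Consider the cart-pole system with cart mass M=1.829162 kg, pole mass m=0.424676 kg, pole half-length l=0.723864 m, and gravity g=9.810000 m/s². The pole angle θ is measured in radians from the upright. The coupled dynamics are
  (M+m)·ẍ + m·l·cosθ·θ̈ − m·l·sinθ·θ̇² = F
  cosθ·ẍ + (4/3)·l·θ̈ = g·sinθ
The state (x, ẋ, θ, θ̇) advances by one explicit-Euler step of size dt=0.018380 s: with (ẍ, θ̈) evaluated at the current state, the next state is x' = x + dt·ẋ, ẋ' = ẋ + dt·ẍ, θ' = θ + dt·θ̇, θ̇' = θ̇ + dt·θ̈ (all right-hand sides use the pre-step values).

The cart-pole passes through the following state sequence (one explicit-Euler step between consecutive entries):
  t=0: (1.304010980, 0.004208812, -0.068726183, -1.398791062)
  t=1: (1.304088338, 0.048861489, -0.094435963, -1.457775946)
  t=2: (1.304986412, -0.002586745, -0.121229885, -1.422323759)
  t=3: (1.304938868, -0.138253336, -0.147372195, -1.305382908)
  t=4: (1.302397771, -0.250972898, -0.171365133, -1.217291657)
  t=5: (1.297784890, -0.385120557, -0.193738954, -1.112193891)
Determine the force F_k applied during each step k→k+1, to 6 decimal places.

F_0 = 4.532616 N
F_1 = -5.656912 N
F_2 = -14.619344 N
F_3 = -12.287893 N
F_4 = -14.640083 N

step 0→1:
  ẍ = (ẋ'−ẋ)/dt = (0.048861489−0.004208812)/0.018380 = 2.429417
  θ̈ = (θ̇'−θ̇)/dt = (-1.457775946−-1.398791062)/0.018380 = -3.209188
  sinθ=-0.068672, cosθ=0.997639
  F = (M+m)·ẍ + m·l·cosθ·θ̈ − m·l·sinθ·θ̇² = 5.475511 + -0.984200 − -0.041305 = 4.532616
step 1→2:
  ẍ = (ẋ'−ẋ)/dt = (-0.002586745−0.048861489)/0.018380 = -2.799142
  θ̈ = (θ̇'−θ̇)/dt = (-1.422323759−-1.457775946)/0.018380 = 1.928846
  sinθ=-0.094296, cosθ=0.995544
  F = (M+m)·ẍ + m·l·cosθ·θ̈ − m·l·sinθ·θ̇² = -6.308813 + 0.590300 − -0.061601 = -5.656912
step 2→3:
  ẍ = (ẋ'−ẋ)/dt = (-0.138253336−-0.002586745)/0.018380 = -7.381207
  θ̈ = (θ̇'−θ̇)/dt = (-1.305382908−-1.422323759)/0.018380 = 6.362397
  sinθ=-0.120933, cosθ=0.992661
  F = (M+m)·ẍ + m·l·cosθ·θ̈ − m·l·sinθ·θ̇² = -16.636046 + 1.941495 − -0.075207 = -14.619344
step 3→4:
  ẍ = (ẋ'−ẋ)/dt = (-0.250972898−-0.138253336)/0.018380 = -6.132729
  θ̈ = (θ̇'−θ̇)/dt = (-1.217291657−-1.305382908)/0.018380 = 4.792778
  sinθ=-0.146839, cosθ=0.989160
  F = (M+m)·ẍ + m·l·cosθ·θ̈ − m·l·sinθ·θ̇² = -13.822178 + 1.457366 − -0.076919 = -12.287893
step 4→5:
  ẍ = (ẋ'−ẋ)/dt = (-0.385120557−-0.250972898)/0.018380 = -7.298567
  θ̈ = (θ̇'−θ̇)/dt = (-1.112193891−-1.217291657)/0.018380 = 5.718050
  sinθ=-0.170528, cosθ=0.985353
  F = (M+m)·ẍ + m·l·cosθ·θ̈ − m·l·sinθ·θ̇² = -16.449787 + 1.732026 − -0.077678 = -14.640083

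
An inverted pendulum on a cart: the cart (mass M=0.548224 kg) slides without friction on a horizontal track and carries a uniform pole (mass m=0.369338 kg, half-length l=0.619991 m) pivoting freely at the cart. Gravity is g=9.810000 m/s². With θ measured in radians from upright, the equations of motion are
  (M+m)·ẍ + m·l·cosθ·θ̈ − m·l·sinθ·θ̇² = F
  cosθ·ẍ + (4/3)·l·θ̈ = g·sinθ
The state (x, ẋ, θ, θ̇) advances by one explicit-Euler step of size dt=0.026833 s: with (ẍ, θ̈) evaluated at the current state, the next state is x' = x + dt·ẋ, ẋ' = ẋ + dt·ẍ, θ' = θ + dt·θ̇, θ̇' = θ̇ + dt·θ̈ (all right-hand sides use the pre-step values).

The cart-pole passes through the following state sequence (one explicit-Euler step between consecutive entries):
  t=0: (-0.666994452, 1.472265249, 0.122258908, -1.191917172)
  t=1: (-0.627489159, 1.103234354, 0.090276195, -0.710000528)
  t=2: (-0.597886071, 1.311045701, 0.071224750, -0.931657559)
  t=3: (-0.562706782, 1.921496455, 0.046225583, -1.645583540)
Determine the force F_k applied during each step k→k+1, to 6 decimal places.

step 0→1:
  ẍ = (ẋ'−ẋ)/dt = (1.103234354−1.472265249)/0.026833 = -13.752875
  θ̈ = (θ̇'−θ̇)/dt = (-0.710000528−-1.191917172)/0.026833 = 17.959850
  sinθ=0.121955, cosθ=0.992536
  F = (M+m)·ẍ + m·l·cosθ·θ̈ − m·l·sinθ·θ̇² = -12.619116 + 4.081861 − 0.039673 = -8.576928
step 1→2:
  ẍ = (ẋ'−ẋ)/dt = (1.311045701−1.103234354)/0.026833 = 7.744618
  θ̈ = (θ̇'−θ̇)/dt = (-0.931657559−-0.710000528)/0.026833 = -8.260613
  sinθ=0.090154, cosθ=0.995928
  F = (M+m)·ẍ + m·l·cosθ·θ̈ − m·l·sinθ·θ̇² = 7.106168 + -1.883864 − 0.010407 = 5.211897
step 2→3:
  ẍ = (ẋ'−ẋ)/dt = (1.921496455−1.311045701)/0.026833 = 22.750000
  θ̈ = (θ̇'−θ̇)/dt = (-1.645583540−-0.931657559)/0.026833 = -26.606268
  sinθ=0.071165, cosθ=0.997465
  F = (M+m)·ẍ + m·l·cosθ·θ̈ − m·l·sinθ·θ̇² = 20.874536 + -6.077022 − 0.014144 = 14.783369

F_0 = -8.576928 N
F_1 = 5.211897 N
F_2 = 14.783369 N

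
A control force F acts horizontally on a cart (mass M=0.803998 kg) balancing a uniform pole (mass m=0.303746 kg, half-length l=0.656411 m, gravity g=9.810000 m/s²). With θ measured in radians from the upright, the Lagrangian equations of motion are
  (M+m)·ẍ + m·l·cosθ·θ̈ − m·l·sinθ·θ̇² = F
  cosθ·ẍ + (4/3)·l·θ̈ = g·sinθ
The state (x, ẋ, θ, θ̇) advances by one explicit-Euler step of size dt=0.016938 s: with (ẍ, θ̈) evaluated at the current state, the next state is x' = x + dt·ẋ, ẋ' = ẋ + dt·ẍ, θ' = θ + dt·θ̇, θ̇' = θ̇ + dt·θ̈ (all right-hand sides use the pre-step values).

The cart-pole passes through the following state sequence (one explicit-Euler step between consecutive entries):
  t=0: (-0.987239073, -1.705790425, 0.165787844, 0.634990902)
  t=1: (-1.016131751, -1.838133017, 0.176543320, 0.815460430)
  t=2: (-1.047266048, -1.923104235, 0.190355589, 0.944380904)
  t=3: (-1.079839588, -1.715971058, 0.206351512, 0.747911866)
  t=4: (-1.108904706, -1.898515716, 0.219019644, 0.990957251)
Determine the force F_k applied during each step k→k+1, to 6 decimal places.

F_0 = -6.573231 N
F_1 = -4.086424 N
F_2 = 11.241929 N
F_3 = -9.160995 N

step 0→1:
  ẍ = (ẋ'−ẋ)/dt = (-1.838133017−-1.705790425)/0.016938 = -7.813354
  θ̈ = (θ̇'−θ̇)/dt = (0.815460430−0.634990902)/0.016938 = 10.654713
  sinθ=0.165029, cosθ=0.986289
  F = (M+m)·ẍ + m·l·cosθ·θ̈ − m·l·sinθ·θ̇² = -8.655196 + 2.095232 − 0.013267 = -6.573231
step 1→2:
  ẍ = (ẋ'−ẋ)/dt = (-1.923104235−-1.838133017)/0.016938 = -5.016603
  θ̈ = (θ̇'−θ̇)/dt = (0.944380904−0.815460430)/0.016938 = 7.611316
  sinθ=0.175628, cosθ=0.984457
  F = (M+m)·ẍ + m·l·cosθ·θ̈ − m·l·sinθ·θ̇² = -5.557112 + 1.493973 − 0.023285 = -4.086424
step 2→3:
  ẍ = (ẋ'−ẋ)/dt = (-1.715971058−-1.923104235)/0.016938 = 12.228904
  θ̈ = (θ̇'−θ̇)/dt = (0.747911866−0.944380904)/0.016938 = -11.599306
  sinθ=0.189208, cosθ=0.981937
  F = (M+m)·ẍ + m·l·cosθ·θ̈ − m·l·sinθ·θ̇² = 13.546495 + -2.270921 − 0.033645 = 11.241929
step 3→4:
  ẍ = (ẋ'−ẋ)/dt = (-1.898515716−-1.715971058)/0.016938 = -10.777226
  θ̈ = (θ̇'−θ̇)/dt = (0.990957251−0.747911866)/0.016938 = 14.349119
  sinθ=0.204890, cosθ=0.978785
  F = (M+m)·ẍ + m·l·cosθ·θ̈ − m·l·sinθ·θ̇² = -11.938408 + 2.800264 − 0.022851 = -9.160995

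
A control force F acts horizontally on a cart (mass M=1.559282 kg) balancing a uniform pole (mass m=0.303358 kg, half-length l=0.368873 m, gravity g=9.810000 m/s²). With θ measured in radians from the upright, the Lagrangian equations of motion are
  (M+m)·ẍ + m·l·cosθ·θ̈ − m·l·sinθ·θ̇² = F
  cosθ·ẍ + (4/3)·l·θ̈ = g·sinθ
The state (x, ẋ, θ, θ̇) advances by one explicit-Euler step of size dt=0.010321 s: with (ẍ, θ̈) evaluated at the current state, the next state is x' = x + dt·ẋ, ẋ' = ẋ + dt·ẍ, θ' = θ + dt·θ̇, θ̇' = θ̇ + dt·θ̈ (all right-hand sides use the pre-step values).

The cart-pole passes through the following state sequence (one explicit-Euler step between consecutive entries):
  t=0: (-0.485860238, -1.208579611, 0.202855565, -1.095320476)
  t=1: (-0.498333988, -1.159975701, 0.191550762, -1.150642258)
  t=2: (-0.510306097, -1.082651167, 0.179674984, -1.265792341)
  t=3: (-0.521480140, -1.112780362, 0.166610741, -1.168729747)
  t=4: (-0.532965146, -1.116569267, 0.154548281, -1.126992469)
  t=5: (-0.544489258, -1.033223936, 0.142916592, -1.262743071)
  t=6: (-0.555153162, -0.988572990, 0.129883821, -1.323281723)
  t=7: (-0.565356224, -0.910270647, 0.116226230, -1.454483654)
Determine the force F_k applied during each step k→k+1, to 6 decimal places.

F_0 = 8.157042 N
F_1 = 12.700995 N
F_2 = -4.434069 N
F_3 = -0.262885 N
F_4 = 13.565258 N
F_5 = 7.383112 N
F_6 = 12.695401 N

step 0→1:
  ẍ = (ẋ'−ẋ)/dt = (-1.159975701−-1.208579611)/0.010321 = 4.709225
  θ̈ = (θ̇'−θ̇)/dt = (-1.150642258−-1.095320476)/0.010321 = -5.360118
  sinθ=0.201467, cosθ=0.979495
  F = (M+m)·ẍ + m·l·cosθ·θ̈ − m·l·sinθ·θ̇² = 8.771591 + -0.587502 − 0.027047 = 8.157042
step 1→2:
  ẍ = (ẋ'−ẋ)/dt = (-1.082651167−-1.159975701)/0.010321 = 7.491961
  θ̈ = (θ̇'−θ̇)/dt = (-1.265792341−-1.150642258)/0.010321 = -11.156873
  sinθ=0.190382, cosθ=0.981710
  F = (M+m)·ẍ + m·l·cosθ·θ̈ − m·l·sinθ·θ̇² = 13.954827 + -1.225626 − 0.028206 = 12.700995
step 2→3:
  ẍ = (ẋ'−ẋ)/dt = (-1.112780362−-1.082651167)/0.010321 = -2.919213
  θ̈ = (θ̇'−θ̇)/dt = (-1.168729747−-1.265792341)/0.010321 = 9.404379
  sinθ=0.178710, cosθ=0.983902
  F = (M+m)·ẍ + m·l·cosθ·θ̈ − m·l·sinθ·θ̇² = -5.437442 + 1.035414 − 0.032041 = -4.434069
step 3→4:
  ẍ = (ẋ'−ẋ)/dt = (-1.116569267−-1.112780362)/0.010321 = -0.367106
  θ̈ = (θ̇'−θ̇)/dt = (-1.126992469−-1.168729747)/0.010321 = 4.043918
  sinθ=0.165841, cosθ=0.986153
  F = (M+m)·ẍ + m·l·cosθ·θ̈ − m·l·sinθ·θ̇² = -0.683787 + 0.446251 − 0.025349 = -0.262885
step 4→5:
  ẍ = (ẋ'−ẋ)/dt = (-1.033223936−-1.116569267)/0.010321 = 8.075315
  θ̈ = (θ̇'−θ̇)/dt = (-1.262743071−-1.126992469)/0.010321 = -13.152854
  sinθ=0.153934, cosθ=0.988081
  F = (M+m)·ẍ + m·l·cosθ·θ̈ − m·l·sinθ·θ̇² = 15.041406 + -1.454270 − 0.021878 = 13.565258
step 5→6:
  ẍ = (ẋ'−ẋ)/dt = (-0.988572990−-1.033223936)/0.010321 = 4.326223
  θ̈ = (θ̇'−θ̇)/dt = (-1.323281723−-1.262743071)/0.010321 = -5.865580
  sinθ=0.142431, cosθ=0.989805
  F = (M+m)·ẍ + m·l·cosθ·θ̈ − m·l·sinθ·θ̇² = 8.058196 + -0.649670 − 0.025414 = 7.383112
step 6→7:
  ẍ = (ẋ'−ẋ)/dt = (-0.910270647−-0.988572990)/0.010321 = 7.586701
  θ̈ = (θ̇'−θ̇)/dt = (-1.454483654−-1.323281723)/0.010321 = -12.712134
  sinθ=0.129519, cosθ=0.991577
  F = (M+m)·ẍ + m·l·cosθ·θ̈ − m·l·sinθ·θ̇² = 14.131293 + -1.410513 − 0.025379 = 12.695401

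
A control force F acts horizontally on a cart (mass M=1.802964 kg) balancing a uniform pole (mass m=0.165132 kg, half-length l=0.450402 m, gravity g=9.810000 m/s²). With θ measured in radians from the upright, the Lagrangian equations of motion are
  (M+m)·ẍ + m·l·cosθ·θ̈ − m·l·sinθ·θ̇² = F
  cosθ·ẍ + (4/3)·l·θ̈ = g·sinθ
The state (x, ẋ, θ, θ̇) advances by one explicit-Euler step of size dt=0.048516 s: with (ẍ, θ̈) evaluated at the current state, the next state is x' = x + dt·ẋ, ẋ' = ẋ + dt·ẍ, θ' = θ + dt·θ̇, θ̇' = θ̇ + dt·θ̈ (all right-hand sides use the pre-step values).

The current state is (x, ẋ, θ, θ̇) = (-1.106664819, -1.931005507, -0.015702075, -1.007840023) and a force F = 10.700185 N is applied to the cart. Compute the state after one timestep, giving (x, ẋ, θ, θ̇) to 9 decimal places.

(-1.200349482, -1.649053348, -0.064598442, -1.489726822)

sinθ=-0.015701430, cosθ=0.999876725
temp = (F + m·l·θ̇²·sinθ)/(M+m) = (10.700185 + -0.001186189)/1.968096 = 5.436217954
θ̈ = (g·sinθ − cosθ·temp)/(l·(4/3 − m·cos²θ/(M+m))) = -9.932533567
ẍ = temp − m·l·θ̈·cosθ/(M+m) = 5.811529369
Euler: x'=-1.106664819+0.048516·-1.931005507=-1.200349482, ẋ'=-1.931005507+0.048516·5.811529369=-1.649053348
       θ'=-0.015702075+0.048516·-1.007840023=-0.064598442, θ̇'=-1.007840023+0.048516·-9.932533567=-1.489726822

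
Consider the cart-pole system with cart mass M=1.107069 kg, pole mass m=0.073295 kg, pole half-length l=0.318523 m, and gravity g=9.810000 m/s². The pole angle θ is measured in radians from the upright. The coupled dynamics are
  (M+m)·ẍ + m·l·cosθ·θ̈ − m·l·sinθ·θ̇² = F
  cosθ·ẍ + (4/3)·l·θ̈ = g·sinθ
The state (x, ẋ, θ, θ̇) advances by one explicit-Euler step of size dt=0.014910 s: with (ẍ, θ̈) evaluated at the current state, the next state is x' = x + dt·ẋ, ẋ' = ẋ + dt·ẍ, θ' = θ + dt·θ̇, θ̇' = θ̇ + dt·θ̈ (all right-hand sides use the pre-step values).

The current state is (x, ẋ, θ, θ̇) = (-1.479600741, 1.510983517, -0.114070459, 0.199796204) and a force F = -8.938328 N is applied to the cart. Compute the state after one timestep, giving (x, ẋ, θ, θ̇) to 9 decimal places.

sinθ=-0.113823238, cosθ=0.993501017
temp = (F + m·l·θ̇²·sinθ)/(M+m) = (-8.938328 + -0.000106077)/1.180364 = -7.572608176
θ̈ = (g·sinθ − cosθ·temp)/(l·(4/3 − m·cos²θ/(M+m))) = 15.812404206
ẍ = temp − m·l·θ̈·cosθ/(M+m) = -7.883325462
Euler: x'=-1.479600741+0.014910·1.510983517=-1.457071977, ẋ'=1.510983517+0.014910·-7.883325462=1.393443134
       θ'=-0.114070459+0.014910·0.199796204=-0.111091498, θ̇'=0.199796204+0.014910·15.812404206=0.435559151

(-1.457071977, 1.393443134, -0.111091498, 0.435559151)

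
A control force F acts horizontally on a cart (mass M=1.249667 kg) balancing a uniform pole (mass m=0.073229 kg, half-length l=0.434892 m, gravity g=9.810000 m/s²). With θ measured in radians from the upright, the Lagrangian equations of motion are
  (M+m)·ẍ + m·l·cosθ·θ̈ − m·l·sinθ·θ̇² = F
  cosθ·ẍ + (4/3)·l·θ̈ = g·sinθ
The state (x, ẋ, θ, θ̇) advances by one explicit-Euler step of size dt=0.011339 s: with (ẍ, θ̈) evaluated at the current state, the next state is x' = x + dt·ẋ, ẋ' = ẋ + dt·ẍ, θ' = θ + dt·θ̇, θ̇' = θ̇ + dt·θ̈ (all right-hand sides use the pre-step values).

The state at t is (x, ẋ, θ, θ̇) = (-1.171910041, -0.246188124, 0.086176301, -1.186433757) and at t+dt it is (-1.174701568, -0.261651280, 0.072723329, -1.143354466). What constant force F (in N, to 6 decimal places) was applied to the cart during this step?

F = -1.687367 N

ẍ = (ẋ'−ẋ)/dt = (-0.261651280−-0.246188124)/0.011339 = -1.363714
θ̈ = (θ̇'−θ̇)/dt = (-1.143354466−-1.186433757)/0.011339 = 3.799214
sinθ=0.086070, cosθ=0.996289
F = (M+m)·ẍ + m·l·cosθ·θ̈ − m·l·sinθ·θ̇² = -1.804052 + 0.120543 − 0.003858 = -1.687367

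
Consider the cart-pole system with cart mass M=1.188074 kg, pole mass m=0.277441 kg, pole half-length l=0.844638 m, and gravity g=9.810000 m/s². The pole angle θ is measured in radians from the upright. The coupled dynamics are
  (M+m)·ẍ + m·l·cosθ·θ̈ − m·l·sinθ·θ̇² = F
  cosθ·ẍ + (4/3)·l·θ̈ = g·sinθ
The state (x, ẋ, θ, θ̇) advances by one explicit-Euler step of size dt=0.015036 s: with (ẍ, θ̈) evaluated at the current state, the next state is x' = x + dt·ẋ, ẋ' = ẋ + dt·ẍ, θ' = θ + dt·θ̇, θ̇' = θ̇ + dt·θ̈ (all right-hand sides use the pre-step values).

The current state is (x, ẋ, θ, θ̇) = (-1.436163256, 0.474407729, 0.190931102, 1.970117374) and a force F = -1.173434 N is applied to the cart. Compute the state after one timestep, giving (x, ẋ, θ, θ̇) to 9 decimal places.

(-1.429030061, 0.457990033, 0.220553787, 2.009286367)

sinθ=0.189773159, cosθ=0.981827963
temp = (F + m·l·θ̇²·sinθ)/(M+m) = (-1.173434 + 0.172607732)/1.465515 = -0.682917792
θ̈ = (g·sinθ − cosθ·temp)/(l·(4/3 − m·cos²θ/(M+m))) = 2.605014195
ẍ = temp − m·l·θ̈·cosθ/(M+m) = -1.091892528
Euler: x'=-1.436163256+0.015036·0.474407729=-1.429030061, ẋ'=0.474407729+0.015036·-1.091892528=0.457990033
       θ'=0.190931102+0.015036·1.970117374=0.220553787, θ̇'=1.970117374+0.015036·2.605014195=2.009286367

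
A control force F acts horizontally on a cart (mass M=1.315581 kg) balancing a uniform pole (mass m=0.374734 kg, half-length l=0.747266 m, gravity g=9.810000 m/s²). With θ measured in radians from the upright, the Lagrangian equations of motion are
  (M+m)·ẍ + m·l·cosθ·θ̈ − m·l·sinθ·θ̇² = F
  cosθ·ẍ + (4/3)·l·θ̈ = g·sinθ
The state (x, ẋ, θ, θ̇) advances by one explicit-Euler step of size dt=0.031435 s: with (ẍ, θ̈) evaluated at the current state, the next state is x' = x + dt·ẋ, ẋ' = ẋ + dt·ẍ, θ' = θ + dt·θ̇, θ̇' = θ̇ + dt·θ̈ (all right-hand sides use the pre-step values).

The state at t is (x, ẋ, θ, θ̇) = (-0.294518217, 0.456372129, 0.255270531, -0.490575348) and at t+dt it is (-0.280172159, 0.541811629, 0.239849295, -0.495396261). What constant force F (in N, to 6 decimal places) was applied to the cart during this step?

F = 4.535661 N

ẍ = (ẋ'−ẋ)/dt = (0.541811629−0.456372129)/0.031435 = 2.717974
θ̈ = (θ̇'−θ̇)/dt = (-0.495396261−-0.490575348)/0.031435 = -0.153361
sinθ=0.252507, cosθ=0.967595
F = (M+m)·ẍ + m·l·cosθ·θ̈ − m·l·sinθ·θ̇² = 4.594232 + -0.041554 − 0.017017 = 4.535661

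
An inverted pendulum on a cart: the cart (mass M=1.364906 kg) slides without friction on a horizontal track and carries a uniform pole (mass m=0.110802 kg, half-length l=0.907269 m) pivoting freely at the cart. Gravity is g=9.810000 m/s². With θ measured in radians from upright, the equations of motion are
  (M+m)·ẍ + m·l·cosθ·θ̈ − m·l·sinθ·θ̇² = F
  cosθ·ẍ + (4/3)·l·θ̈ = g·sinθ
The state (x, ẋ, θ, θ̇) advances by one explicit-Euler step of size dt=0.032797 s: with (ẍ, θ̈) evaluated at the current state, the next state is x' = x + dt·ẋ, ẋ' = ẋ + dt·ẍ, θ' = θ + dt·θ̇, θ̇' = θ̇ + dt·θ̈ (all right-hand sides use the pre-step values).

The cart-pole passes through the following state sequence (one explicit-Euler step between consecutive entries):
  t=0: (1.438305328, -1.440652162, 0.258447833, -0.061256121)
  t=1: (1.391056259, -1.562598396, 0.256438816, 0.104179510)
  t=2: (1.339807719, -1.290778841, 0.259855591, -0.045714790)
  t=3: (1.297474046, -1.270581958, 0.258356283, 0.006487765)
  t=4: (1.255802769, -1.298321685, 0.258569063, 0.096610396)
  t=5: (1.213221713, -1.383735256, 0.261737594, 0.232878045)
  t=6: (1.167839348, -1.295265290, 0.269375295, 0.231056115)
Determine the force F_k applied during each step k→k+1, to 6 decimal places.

step 0→1:
  ẍ = (ẋ'−ẋ)/dt = (-1.562598396−-1.440652162)/0.032797 = -3.718213
  θ̈ = (θ̇'−θ̇)/dt = (0.104179510−-0.061256121)/0.032797 = 5.044231
  sinθ=0.255580, cosθ=0.966788
  F = (M+m)·ẍ + m·l·cosθ·θ̈ − m·l·sinθ·θ̇² = -5.486997 + 0.490241 − 0.000096 = -4.996852
step 1→2:
  ẍ = (ẋ'−ẋ)/dt = (-1.290778841−-1.562598396)/0.032797 = 8.287940
  θ̈ = (θ̇'−θ̇)/dt = (-0.045714790−0.104179510)/0.032797 = -4.570366
  sinθ=0.253637, cosθ=0.967299
  F = (M+m)·ẍ + m·l·cosθ·θ̈ − m·l·sinθ·θ̇² = 12.230579 + -0.444422 − 0.000277 = 11.785880
step 2→3:
  ẍ = (ẋ'−ẋ)/dt = (-1.270581958−-1.290778841)/0.032797 = 0.615815
  θ̈ = (θ̇'−θ̇)/dt = (0.006487765−-0.045714790)/0.032797 = 1.591687
  sinθ=0.256941, cosθ=0.966427
  F = (M+m)·ẍ + m·l·cosθ·θ̈ − m·l·sinθ·θ̇² = 0.908763 + 0.154636 − 0.000054 = 1.063345
step 3→4:
  ẍ = (ẋ'−ẋ)/dt = (-1.298321685−-1.270581958)/0.032797 = -0.845801
  θ̈ = (θ̇'−θ̇)/dt = (0.096610396−0.006487765)/0.032797 = 2.747892
  sinθ=0.255492, cosθ=0.966811
  F = (M+m)·ẍ + m·l·cosθ·θ̈ − m·l·sinθ·θ̇² = -1.248155 + 0.267070 − 0.000001 = -0.981086
step 4→5:
  ẍ = (ẋ'−ẋ)/dt = (-1.383735256−-1.298321685)/0.032797 = -2.604310
  θ̈ = (θ̇'−θ̇)/dt = (0.232878045−0.096610396)/0.032797 = 4.154882
  sinθ=0.255697, cosθ=0.966757
  F = (M+m)·ẍ + m·l·cosθ·θ̈ − m·l·sinθ·θ̇² = -3.843202 + 0.403794 − 0.000240 = -3.439648
step 5→6:
  ẍ = (ẋ'−ẋ)/dt = (-1.295265290−-1.383735256)/0.032797 = 2.697502
  θ̈ = (θ̇'−θ̇)/dt = (0.231056115−0.232878045)/0.032797 = -0.055552
  sinθ=0.258759, cosθ=0.965942
  F = (M+m)·ẍ + m·l·cosθ·θ̈ − m·l·sinθ·θ̇² = 3.980725 + -0.005394 − 0.001411 = 3.973920

F_0 = -4.996852 N
F_1 = 11.785880 N
F_2 = 1.063345 N
F_3 = -0.981086 N
F_4 = -3.439648 N
F_5 = 3.973920 N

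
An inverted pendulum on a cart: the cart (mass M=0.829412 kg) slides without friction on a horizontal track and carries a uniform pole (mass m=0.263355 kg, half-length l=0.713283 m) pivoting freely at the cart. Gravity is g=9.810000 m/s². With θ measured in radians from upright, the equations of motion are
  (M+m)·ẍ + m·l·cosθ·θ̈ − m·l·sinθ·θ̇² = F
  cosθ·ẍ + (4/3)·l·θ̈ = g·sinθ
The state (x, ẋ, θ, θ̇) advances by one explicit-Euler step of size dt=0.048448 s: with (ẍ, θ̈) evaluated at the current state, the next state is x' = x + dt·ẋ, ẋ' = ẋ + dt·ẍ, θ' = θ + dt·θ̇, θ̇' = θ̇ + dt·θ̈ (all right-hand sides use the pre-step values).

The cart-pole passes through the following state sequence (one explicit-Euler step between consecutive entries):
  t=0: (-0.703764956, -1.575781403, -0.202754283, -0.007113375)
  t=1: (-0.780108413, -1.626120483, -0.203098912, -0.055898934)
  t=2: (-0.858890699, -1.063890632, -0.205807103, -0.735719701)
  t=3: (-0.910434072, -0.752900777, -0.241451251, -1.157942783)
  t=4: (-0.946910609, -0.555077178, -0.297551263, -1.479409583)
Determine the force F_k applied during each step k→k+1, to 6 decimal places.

step 0→1:
  ẍ = (ẋ'−ẋ)/dt = (-1.626120483−-1.575781403)/0.048448 = -1.039033
  θ̈ = (θ̇'−θ̇)/dt = (-0.055898934−-0.007113375)/0.048448 = -1.006967
  sinθ=-0.201368, cosθ=0.979516
  F = (M+m)·ẍ + m·l·cosθ·θ̈ − m·l·sinθ·θ̇² = -1.135421 + -0.185281 − -0.000002 = -1.320700
step 1→2:
  ẍ = (ẋ'−ẋ)/dt = (-1.063890632−-1.626120483)/0.048448 = 11.604810
  θ̈ = (θ̇'−θ̇)/dt = (-0.735719701−-0.055898934)/0.048448 = -14.031968
  sinθ=-0.201706, cosθ=0.979446
  F = (M+m)·ẍ + m·l·cosθ·θ̈ − m·l·sinθ·θ̇² = 12.681354 + -2.581681 − -0.000118 = 10.099791
step 2→3:
  ẍ = (ẋ'−ẋ)/dt = (-0.752900777−-1.063890632)/0.048448 = 6.419044
  θ̈ = (θ̇'−θ̇)/dt = (-1.157942783−-0.735719701)/0.048448 = -8.714974
  sinθ=-0.204357, cosθ=0.978896
  F = (M+m)·ẍ + m·l·cosθ·θ̈ − m·l·sinθ·θ̇² = 7.014520 + -1.602530 − -0.020779 = 5.432768
step 3→4:
  ẍ = (ẋ'−ẋ)/dt = (-0.555077178−-0.752900777)/0.048448 = 4.083215
  θ̈ = (θ̇'−θ̇)/dt = (-1.479409583−-1.157942783)/0.048448 = -6.635296
  sinθ=-0.239112, cosθ=0.970992
  F = (M+m)·ẍ + m·l·cosθ·θ̈ − m·l·sinθ·θ̇² = 4.462003 + -1.210262 − -0.060225 = 3.311966

F_0 = -1.320700 N
F_1 = 10.099791 N
F_2 = 5.432768 N
F_3 = 3.311966 N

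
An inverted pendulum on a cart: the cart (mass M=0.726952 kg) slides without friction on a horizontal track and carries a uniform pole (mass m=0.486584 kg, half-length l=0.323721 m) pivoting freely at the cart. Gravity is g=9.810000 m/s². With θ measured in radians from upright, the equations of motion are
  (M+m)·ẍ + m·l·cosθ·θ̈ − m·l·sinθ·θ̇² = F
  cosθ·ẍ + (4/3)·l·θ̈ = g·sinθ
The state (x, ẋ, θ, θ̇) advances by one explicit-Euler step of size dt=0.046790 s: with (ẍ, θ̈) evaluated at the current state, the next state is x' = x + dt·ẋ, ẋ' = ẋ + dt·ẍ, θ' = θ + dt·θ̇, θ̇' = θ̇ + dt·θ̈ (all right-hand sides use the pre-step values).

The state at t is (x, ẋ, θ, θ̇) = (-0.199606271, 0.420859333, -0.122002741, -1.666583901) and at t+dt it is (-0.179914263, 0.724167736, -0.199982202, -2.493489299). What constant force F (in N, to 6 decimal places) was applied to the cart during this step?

ẍ = (ẋ'−ẋ)/dt = (0.724167736−0.420859333)/0.046790 = 6.482334
θ̈ = (θ̇'−θ̇)/dt = (-2.493489299−-1.666583901)/0.046790 = -17.672695
sinθ=-0.121700, cosθ=0.992567
F = (M+m)·ẍ + m·l·cosθ·θ̈ − m·l·sinθ·θ̇² = 7.866546 + -2.763066 − -0.053244 = 5.156724

F = 5.156724 N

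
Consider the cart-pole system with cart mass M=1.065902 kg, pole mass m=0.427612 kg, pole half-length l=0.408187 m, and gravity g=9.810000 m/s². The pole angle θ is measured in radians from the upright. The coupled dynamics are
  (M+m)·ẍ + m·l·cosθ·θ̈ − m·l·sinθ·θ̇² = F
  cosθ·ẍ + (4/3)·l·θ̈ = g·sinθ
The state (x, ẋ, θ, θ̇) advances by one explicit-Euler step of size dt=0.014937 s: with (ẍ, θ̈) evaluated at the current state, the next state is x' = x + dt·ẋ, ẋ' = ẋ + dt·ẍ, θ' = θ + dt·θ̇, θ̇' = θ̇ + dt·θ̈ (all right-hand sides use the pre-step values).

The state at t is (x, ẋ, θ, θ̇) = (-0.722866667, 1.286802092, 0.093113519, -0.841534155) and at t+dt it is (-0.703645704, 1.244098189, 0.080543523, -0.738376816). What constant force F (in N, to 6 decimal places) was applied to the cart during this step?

ẍ = (ẋ'−ẋ)/dt = (1.244098189−1.286802092)/0.014937 = -2.858934
θ̈ = (θ̇'−θ̇)/dt = (-0.738376816−-0.841534155)/0.014937 = 6.906162
sinθ=0.092979, cosθ=0.995668
F = (M+m)·ẍ + m·l·cosθ·θ̈ − m·l·sinθ·θ̇² = -4.269859 + 1.200219 − 0.011493 = -3.081133

F = -3.081133 N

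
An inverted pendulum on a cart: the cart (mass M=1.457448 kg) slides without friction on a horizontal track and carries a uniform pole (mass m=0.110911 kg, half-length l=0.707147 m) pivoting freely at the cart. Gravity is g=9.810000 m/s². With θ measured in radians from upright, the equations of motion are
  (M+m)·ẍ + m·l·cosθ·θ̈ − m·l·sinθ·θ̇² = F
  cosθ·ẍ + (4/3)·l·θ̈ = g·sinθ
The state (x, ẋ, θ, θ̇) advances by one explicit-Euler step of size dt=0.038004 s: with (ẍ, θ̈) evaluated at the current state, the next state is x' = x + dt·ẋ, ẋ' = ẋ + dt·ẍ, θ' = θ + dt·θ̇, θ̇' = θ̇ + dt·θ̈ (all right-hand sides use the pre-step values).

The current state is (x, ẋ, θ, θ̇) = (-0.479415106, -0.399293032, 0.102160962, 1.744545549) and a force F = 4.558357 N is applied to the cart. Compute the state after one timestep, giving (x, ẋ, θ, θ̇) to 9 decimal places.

sinθ=0.101983348, cosθ=0.994786106
temp = (F + m·l·θ̇²·sinθ)/(M+m) = (4.558357 + 0.024343231)/1.568359 = 2.921971456
θ̈ = (g·sinθ − cosθ·temp)/(l·(4/3 − m·cos²θ/(M+m))) = -2.133796306
ẍ = temp − m·l·θ̈·cosθ/(M+m) = 3.028121826
Euler: x'=-0.479415106+0.038004·-0.399293032=-0.494589838, ẋ'=-0.399293032+0.038004·3.028121826=-0.284212290
       θ'=0.102160962+0.038004·1.744545549=0.168460671, θ̇'=1.744545549+0.038004·-2.133796306=1.663452754

(-0.494589838, -0.284212290, 0.168460671, 1.663452754)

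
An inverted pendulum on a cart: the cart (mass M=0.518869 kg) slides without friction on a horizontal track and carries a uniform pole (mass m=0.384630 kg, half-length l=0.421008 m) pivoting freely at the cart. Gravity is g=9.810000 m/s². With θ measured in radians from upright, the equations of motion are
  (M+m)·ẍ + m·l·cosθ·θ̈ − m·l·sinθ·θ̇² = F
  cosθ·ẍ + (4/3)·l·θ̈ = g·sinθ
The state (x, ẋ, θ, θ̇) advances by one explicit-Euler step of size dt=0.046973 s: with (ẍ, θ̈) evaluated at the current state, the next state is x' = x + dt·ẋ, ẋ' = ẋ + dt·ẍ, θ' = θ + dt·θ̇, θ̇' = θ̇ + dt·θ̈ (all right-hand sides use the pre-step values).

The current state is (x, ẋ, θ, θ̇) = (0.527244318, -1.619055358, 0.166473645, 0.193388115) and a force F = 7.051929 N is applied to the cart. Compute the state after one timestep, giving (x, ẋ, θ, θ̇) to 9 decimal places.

(0.451192431, -1.122103820, 0.175557665, -0.543634504)

sinθ=0.165705783, cosθ=0.986175235
temp = (F + m·l·θ̇²·sinθ)/(M+m) = (7.051929 + 0.001003531)/0.903499 = 7.806242764
θ̈ = (g·sinθ − cosθ·temp)/(l·(4/3 − m·cos²θ/(M+m))) = -15.690345931
ẍ = temp − m·l·θ̈·cosθ/(M+m) = 10.579514579
Euler: x'=0.527244318+0.046973·-1.619055358=0.451192431, ẋ'=-1.619055358+0.046973·10.579514579=-1.122103820
       θ'=0.166473645+0.046973·0.193388115=0.175557665, θ̇'=0.193388115+0.046973·-15.690345931=-0.543634504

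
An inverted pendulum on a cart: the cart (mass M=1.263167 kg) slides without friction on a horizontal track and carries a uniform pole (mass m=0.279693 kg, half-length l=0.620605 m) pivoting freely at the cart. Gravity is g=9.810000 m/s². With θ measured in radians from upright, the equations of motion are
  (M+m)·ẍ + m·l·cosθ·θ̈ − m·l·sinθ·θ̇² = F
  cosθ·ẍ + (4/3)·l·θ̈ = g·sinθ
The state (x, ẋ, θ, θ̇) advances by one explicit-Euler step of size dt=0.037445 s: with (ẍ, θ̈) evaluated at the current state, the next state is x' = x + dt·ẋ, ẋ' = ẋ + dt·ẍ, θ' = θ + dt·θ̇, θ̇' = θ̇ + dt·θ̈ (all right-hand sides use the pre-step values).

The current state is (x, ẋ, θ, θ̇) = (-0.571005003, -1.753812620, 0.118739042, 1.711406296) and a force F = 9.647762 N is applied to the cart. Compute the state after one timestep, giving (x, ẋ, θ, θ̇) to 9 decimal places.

(-0.636676517, -1.488511132, 0.182822651, 1.445634822)

sinθ=0.118460222, cosθ=0.992958799
temp = (F + m·l·θ̇²·sinθ)/(M+m) = (9.647762 + 0.060224841)/1.542860 = 6.292202041
θ̈ = (g·sinθ − cosθ·temp)/(l·(4/3 − m·cos²θ/(M+m))) = -7.097649195
ẍ = temp − m·l·θ̈·cosθ/(M+m) = 7.085097821
Euler: x'=-0.571005003+0.037445·-1.753812620=-0.636676517, ẋ'=-1.753812620+0.037445·7.085097821=-1.488511132
       θ'=0.118739042+0.037445·1.711406296=0.182822651, θ̇'=1.711406296+0.037445·-7.097649195=1.445634822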